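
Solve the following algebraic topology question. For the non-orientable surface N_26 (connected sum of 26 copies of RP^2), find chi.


For a non-orientable closed surface with k crosscaps: chi = 2 - k.
Here k = 26.
chi = 2 - 26 = -24

-24


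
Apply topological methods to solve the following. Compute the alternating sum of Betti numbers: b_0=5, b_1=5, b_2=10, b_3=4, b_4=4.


chi = sum_k (-1)^k b_k.
= (5) + (-5) + (10) + (-4) + (4)
= 10

10


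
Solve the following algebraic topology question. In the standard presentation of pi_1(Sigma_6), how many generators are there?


Standard presentation: pi_1(Sigma_g) = <a_1,b_1,...,a_g,b_g | [a_1,b_1]...[a_g,b_g] = 1>.
Number of generators = 2g = 2*6 = 12

12


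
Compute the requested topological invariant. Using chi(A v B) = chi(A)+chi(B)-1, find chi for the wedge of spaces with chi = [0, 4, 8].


chi(A v B) = chi(A) + chi(B) - 1 (one point identified).
For 3 spaces: chi = (sum chi_i) - (3 - 1).
sum = 12; chi = 12 - 2 = 10

10


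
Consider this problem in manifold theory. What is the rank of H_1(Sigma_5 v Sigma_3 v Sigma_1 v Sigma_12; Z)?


For a wedge X v Y: reduced H_k(X v Y) = H_k(X) + H_k(Y).
Each Sigma_g contributes b_1 = 2g.
b_1 = 10 + 6 + 2 + 24 = 42

42


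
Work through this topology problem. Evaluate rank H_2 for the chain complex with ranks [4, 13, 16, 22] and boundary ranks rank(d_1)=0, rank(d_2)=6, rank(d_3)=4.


rank H_k = rank(ker d_k) - rank(im d_{k+1}).
rank(ker d_2) = rank(C_2) - rank(d_2) = 16 - 6 = 10.
rank(im d_{2+1}) = 4.
rank H_2 = 10 - 4 = 6

6


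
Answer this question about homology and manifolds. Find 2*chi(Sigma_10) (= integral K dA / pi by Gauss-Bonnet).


Gauss-Bonnet: integral K dA = 2*pi*chi(M).
chi(Sigma_10) = 2 - 2*10 = -18.
(integral K dA)/pi = 2*chi = 2*(-18) = -36

-36


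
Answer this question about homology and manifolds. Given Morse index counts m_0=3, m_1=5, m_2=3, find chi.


Morse theory: chi(M) = sum_k (-1)^k m_k where m_k = #(index-k critical points).
= (3) + (-5) + (3) = 1

1


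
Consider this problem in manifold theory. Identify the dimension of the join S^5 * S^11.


Join of spheres: S^m * S^n = S^{m+n+1}.
dim = 5 + 11 + 1 = 17

17


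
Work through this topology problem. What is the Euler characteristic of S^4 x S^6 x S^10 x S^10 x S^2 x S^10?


chi is multiplicative: chi(X x Y) = chi(X) chi(Y).
Each even-dim sphere has chi = 2. There are 6 factors.
chi = 2^6 = 64

64


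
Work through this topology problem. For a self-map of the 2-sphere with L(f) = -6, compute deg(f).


L(f) = 1 + (-1)^2 deg(f) on S^2.
-6 = 1 + (-1)^2 * deg(f)
(-1)^2 * deg(f) = -7
deg(f) = -7

-7


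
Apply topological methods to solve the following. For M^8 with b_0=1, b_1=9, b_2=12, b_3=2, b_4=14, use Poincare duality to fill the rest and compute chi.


By Poincare duality b_k = b_{8-k}, so full Betti numbers: b_0=1, b_1=9, b_2=12, b_3=2, b_4=14, b_5=2, b_6=12, b_7=9, b_8=1.
chi = sum (-1)^k b_k = 18

18


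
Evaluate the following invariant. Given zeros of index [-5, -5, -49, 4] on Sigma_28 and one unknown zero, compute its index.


Poincare-Hopf: sum of indices = chi(M).
chi(Sigma_28) = 2 - 2*28 = -54.
Sum of known indices = -55.
x = chi - (sum known) = -54 - (-55) = 1

1


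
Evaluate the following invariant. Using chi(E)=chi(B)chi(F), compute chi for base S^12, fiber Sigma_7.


chi(S^12) = 2 (n even), chi(Sigma_7) = 2 - 2*7 = -12.
chi(E) = 2 * (-12) = -24

-24


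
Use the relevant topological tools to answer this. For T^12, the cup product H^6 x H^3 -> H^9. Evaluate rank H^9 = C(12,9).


Cup product: H^p x H^q -> H^{p+q}; here p+q = 6+3 = 9.
rank H^k(T^n) = C(n,k).
C(12,9) = 220

220


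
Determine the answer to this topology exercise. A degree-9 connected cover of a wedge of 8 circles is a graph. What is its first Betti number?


Nielsen-Schreier: an index-n subgroup of F_r is free of rank 1 + n(r-1).
Equivalently: chi(cover) = n*chi(base); chi(vee_r S^1) = 1 - 8 = -7.
chi(E) = 9*(-7) = -63; rank = 1 - chi(E) = 1 - (-63) = 64.
rank = 1 + 9*(8-1) = 1 + 63 = 64

64


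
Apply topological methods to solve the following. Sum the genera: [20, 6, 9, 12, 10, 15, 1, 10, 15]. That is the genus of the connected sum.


Genus is additive under connected sum of orientable surfaces.
g = 20 + 6 + 9 + 12 + 10 + 15 + 1 + 10 + 15 = 98

98


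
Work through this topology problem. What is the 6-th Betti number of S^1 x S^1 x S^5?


Each S^d has Poincare polynomial 1 + t^d.
The product S^1 x S^1 x S^5 has Poincare polynomial prod(1+t^d_i).
Expanding: b_0=1, b_1=2, b_2=1, b_5=1, b_6=2, b_7=1.
b_6 = 2

2


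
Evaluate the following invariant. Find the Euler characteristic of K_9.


K_9: V = 9, E = C(9,2) = 36.
chi = V - E = 9 - 36 = -27

-27


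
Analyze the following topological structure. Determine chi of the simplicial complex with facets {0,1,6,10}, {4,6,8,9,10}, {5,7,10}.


Enumerate all faces; f-vector: f_0=9, f_1=18, f_2=15, f_3=6, f_4=1.
chi = sum (-1)^k f_k = 1

1


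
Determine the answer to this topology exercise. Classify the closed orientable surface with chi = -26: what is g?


chi = 2 - 2g for closed orientable surfaces.
-26 = 2 - 2g
2g = 2 - (-26) = 28
g = 14

14


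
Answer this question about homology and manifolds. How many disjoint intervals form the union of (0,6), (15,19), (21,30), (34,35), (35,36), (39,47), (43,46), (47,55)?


Sort and merge overlapping open intervals.
Merged: (0,6), (15,19), (21,30), (34,35), (35,36), (39,47), (47,55).
Number of components = 7

7


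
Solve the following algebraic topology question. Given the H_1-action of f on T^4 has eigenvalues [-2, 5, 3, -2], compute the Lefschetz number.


For a torus self-map: L(f) = det(I - A) where A acts on H_1.
L(f) = (1--2) * (1-5) * (1-3) * (1--2) = 3 * -4 * -2 * 3 = 72

72


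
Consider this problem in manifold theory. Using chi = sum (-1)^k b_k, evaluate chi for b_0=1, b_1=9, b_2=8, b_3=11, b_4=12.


chi = sum_k (-1)^k b_k.
= (1) + (-9) + (8) + (-11) + (12)
= 1

1


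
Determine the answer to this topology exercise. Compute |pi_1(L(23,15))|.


pi_1(L(p,q)) = Z/pZ for any q coprime to p.
|pi_1(L(23,15))| = 23

23


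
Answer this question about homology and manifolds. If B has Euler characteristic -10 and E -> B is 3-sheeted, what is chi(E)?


For a finite covering: chi(E) = (number of sheets) * chi(B).
chi(E) = 3 * (-10) = -30

-30


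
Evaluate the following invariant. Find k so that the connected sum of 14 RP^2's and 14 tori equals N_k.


Since a >= 1, the sum is non-orientable; each T^2 can be replaced by RP^2 # RP^2 (since T^2#RP^2 = 3RP^2).
Total crosscaps k = 14 + 2*14 = 42.
Check via chi: chi = 14*1 + 14*0 - (14+14-1)*2 = -40 = 2 - k = -40. Consistent.

42


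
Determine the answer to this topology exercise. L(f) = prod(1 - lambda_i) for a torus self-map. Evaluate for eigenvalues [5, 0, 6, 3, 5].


For a torus self-map: L(f) = det(I - A) where A acts on H_1.
L(f) = (1-5) * (1-0) * (1-6) * (1-3) * (1-5) = -4 * 1 * -5 * -2 * -4 = 160

160


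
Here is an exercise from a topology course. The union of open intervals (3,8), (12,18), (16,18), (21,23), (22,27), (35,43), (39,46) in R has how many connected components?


Sort and merge overlapping open intervals.
Merged: (3,8), (12,18), (21,27), (35,46).
Number of components = 4

4


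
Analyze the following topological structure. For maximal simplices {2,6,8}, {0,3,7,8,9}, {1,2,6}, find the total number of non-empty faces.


Each maximal simplex on m vertices has 2^m - 1 nonempty faces.
Take the union (dedupe shared faces).
Total distinct faces = 41

41


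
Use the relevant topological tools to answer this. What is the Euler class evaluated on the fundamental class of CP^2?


For any closed oriented manifold, <e(TM),[M]> = chi(M).
chi(CP^2) = 2+1 = 3

3


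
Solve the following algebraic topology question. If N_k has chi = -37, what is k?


chi = 2 - k for closed non-orientable surfaces with k crosscaps.
-37 = 2 - k
k = 2 - (-37) = 39

39


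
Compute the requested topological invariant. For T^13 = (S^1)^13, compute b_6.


By the Kunneth formula, b_k(T^n) = C(n,k).
b_6(T^13) = C(13,6).
C(13,6) = 13!/(6!*7!) = 1716

1716


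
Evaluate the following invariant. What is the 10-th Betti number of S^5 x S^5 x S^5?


Each S^d has Poincare polynomial 1 + t^d.
The product S^5 x S^5 x S^5 has Poincare polynomial prod(1+t^d_i).
Expanding: b_0=1, b_5=3, b_10=3, b_15=1.
b_10 = 3

3


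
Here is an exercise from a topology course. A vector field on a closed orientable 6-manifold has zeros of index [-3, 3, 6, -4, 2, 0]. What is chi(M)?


Poincare-Hopf: chi(M) = sum of indices of zeros.
chi = (-3) + (3) + (6) + (-4) + (2) + (0) = 4

4


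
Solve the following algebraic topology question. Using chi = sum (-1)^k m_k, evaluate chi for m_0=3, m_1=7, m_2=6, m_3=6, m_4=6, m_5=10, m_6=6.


Morse theory: chi(M) = sum_k (-1)^k m_k where m_k = #(index-k critical points).
= (3) + (-7) + (6) + (-6) + (6) + (-10) + (6) = -2

-2


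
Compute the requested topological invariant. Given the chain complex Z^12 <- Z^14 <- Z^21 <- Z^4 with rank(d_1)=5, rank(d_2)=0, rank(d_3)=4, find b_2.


rank H_k = rank(ker d_k) - rank(im d_{k+1}).
rank(ker d_2) = rank(C_2) - rank(d_2) = 21 - 0 = 21.
rank(im d_{2+1}) = 4.
rank H_2 = 21 - 4 = 17

17


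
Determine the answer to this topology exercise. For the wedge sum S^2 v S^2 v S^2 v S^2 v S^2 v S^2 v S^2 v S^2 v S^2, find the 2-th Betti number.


For a wedge of spheres, H_k (k>0) is free on one generator per sphere of dimension k.
Spheres of dimension 2: count = 9.
b_2 = 9

9


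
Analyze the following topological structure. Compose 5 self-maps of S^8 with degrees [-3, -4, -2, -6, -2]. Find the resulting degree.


Degree is multiplicative: deg(composition) = product of degrees.
= (-3) * (-4) * (-2) * (-6) * (-2) = -288

-288


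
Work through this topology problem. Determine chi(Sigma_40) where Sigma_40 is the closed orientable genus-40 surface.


For a closed orientable surface of genus g: chi = 2 - 2g.
Here g = 40.
chi = 2 - 2*40 = 2 - 80 = -78

-78


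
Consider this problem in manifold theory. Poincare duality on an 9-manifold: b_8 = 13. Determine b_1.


Poincare duality for closed orientable n-manifolds: b_k = b_{n-k}.
Here n = 9, so b_1 = b_8 = 13

13


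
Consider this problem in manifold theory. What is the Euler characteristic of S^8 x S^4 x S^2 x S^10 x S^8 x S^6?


chi is multiplicative: chi(X x Y) = chi(X) chi(Y).
Each even-dim sphere has chi = 2. There are 6 factors.
chi = 2^6 = 64

64


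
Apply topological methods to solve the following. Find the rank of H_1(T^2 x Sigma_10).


pi_1(A x B) = pi_1(A) x pi_1(B); rank of abelianization = b_1.
b_1(T^2) = 2, b_1(Sigma_10) = 2*10 = 20.
b_1(product) = 2 + 20 = 22

22


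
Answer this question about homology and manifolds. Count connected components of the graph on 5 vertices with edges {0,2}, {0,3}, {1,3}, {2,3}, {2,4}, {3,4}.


Run DFS/union-find over 5 vertices.
V = 5, E = 6.
Number of components = 1

1


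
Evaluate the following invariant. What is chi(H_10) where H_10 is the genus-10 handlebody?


A genus-g handlebody deformation retracts to a wedge of g circles.
chi(vee_g S^1) = 1 - g.
chi(H_10) = 1 - 10 = -9

-9


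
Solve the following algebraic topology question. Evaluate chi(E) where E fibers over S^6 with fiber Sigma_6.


chi(S^6) = 2 (n even), chi(Sigma_6) = 2 - 2*6 = -10.
chi(E) = 2 * (-10) = -20

-20


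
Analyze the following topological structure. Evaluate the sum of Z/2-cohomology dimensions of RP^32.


H^k(RP^32; Z/2) = Z/2 for each 0 <= k <= 32.
Total dimension = 32 + 1 = 33

33


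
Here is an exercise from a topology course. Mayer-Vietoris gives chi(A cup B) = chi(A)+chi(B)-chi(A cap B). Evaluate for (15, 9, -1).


chi(A cup B) = chi(A) + chi(B) - chi(A cap B)
= 15 + (9) - (-1)
= 25

25


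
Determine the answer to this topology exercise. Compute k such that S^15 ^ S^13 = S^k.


S^m ^ S^n = S^{m+n}.
k = 15 + 13 = 28

28


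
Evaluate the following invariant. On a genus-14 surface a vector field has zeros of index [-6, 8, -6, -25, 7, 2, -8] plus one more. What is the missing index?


Poincare-Hopf: sum of indices = chi(M).
chi(Sigma_14) = 2 - 2*14 = -26.
Sum of known indices = -28.
x = chi - (sum known) = -26 - (-28) = 2

2


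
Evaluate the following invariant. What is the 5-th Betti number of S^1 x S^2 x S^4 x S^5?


Each S^d has Poincare polynomial 1 + t^d.
The product S^1 x S^2 x S^4 x S^5 has Poincare polynomial prod(1+t^d_i).
Expanding: b_0=1, b_1=1, b_2=1, b_3=1, b_4=1, b_5=2, b_6=2, b_7=2, b_8=1, b_9=1, b_10=1, b_11=1, b_12=1.
b_5 = 2

2


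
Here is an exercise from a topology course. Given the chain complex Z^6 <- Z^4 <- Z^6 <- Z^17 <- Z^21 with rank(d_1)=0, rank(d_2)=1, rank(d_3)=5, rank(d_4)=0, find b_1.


rank H_k = rank(ker d_k) - rank(im d_{k+1}).
rank(ker d_1) = rank(C_1) - rank(d_1) = 4 - 0 = 4.
rank(im d_{1+1}) = 1.
rank H_1 = 4 - 1 = 3

3


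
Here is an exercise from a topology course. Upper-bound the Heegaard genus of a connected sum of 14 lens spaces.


Heegaard genus satisfies g(A#B) <= g(A) + g(B).
Each lens space has g = 1.
Upper bound: 14 * 1 = 14

14


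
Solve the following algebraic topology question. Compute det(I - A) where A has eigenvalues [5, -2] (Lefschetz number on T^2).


For a torus self-map: L(f) = det(I - A) where A acts on H_1.
L(f) = (1-5) * (1--2) = -4 * 3 = -12

-12


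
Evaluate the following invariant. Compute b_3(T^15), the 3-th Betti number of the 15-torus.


By the Kunneth formula, b_k(T^n) = C(n,k).
b_3(T^15) = C(15,3).
C(15,3) = 15!/(3!*12!) = 455

455


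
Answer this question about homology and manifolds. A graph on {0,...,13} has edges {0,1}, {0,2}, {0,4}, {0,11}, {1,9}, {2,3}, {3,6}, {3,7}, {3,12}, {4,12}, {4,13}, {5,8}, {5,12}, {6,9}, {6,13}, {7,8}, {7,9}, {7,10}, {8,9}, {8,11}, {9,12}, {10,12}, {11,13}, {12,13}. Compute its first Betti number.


b_1 = E - V + (number of components).
E = 24, V = 14, components = 1.
b_1 = 24 - 14 + 1 = 11

11


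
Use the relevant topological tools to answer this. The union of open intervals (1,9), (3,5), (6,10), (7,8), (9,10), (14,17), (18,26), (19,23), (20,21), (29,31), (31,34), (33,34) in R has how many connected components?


Sort and merge overlapping open intervals.
Merged: (1,10), (14,17), (18,26), (29,31), (31,34).
Number of components = 5

5


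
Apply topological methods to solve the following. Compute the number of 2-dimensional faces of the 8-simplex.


Delta^8 has 8+1 vertices. A 2-face is a choice of 2+1 vertices.
f_2 = C(8+1, 2+1) = C(9,3) = 84

84


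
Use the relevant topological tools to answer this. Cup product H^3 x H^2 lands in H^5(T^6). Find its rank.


Cup product: H^p x H^q -> H^{p+q}; here p+q = 3+2 = 5.
rank H^k(T^n) = C(n,k).
C(6,5) = 6

6


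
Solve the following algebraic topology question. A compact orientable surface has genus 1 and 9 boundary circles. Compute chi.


For a compact orientable surface with genus g and b boundary components: chi = 2 - 2g - b.
chi = 2 - 2*1 - 9 = 2 - 2 - 9 = -9

-9


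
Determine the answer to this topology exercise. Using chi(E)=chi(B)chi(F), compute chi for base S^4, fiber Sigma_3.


chi(S^4) = 2 (n even), chi(Sigma_3) = 2 - 2*3 = -4.
chi(E) = 2 * (-4) = -8

-8


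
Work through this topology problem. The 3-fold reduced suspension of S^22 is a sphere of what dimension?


Each suspension raises dimension by 1: Sigma S^n = S^{n+1}.
Sigma^3 S^22 = S^{22+3} = S^25

25


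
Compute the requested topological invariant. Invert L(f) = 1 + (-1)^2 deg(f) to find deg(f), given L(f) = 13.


L(f) = 1 + (-1)^2 deg(f) on S^2.
13 = 1 + (-1)^2 * deg(f)
(-1)^2 * deg(f) = 12
deg(f) = 12

12


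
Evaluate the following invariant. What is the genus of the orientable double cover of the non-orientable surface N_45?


chi(N_45) = 2 - 45 = -43.
Double cover: chi(Sigma_g) = 2 * chi(N_45) = 2*(-43) = -86.
2 - 2g = -86, so g = (2 - (-86))/2 = 88/2 = 44

44


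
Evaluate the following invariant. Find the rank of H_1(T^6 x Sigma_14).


pi_1(A x B) = pi_1(A) x pi_1(B); rank of abelianization = b_1.
b_1(T^6) = 6, b_1(Sigma_14) = 2*14 = 28.
b_1(product) = 6 + 28 = 34

34


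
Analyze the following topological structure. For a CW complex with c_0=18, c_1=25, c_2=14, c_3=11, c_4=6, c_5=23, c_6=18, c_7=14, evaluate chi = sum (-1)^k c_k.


chi = sum_k (-1)^k c_k.
= (-1)^0*18 + (-1)^1*25 + (-1)^2*14 + (-1)^3*11 + (-1)^4*6 + (-1)^5*23 + (-1)^6*18 + (-1)^7*14
= (18) + (-25) + (14) + (-11) + (6) + (-23) + (18) + (-14)
= -17

-17


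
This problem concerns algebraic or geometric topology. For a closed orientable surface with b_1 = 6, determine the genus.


For a closed orientable surface: b_1 = 2g.
6 = 2g
g = 6 / 2 = 3

3


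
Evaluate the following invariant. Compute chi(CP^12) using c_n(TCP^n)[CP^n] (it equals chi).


For any closed oriented manifold, <e(TM),[M]> = chi(M).
chi(CP^12) = 12+1 = 13

13


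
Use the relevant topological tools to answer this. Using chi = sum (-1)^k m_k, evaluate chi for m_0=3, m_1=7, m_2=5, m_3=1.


Morse theory: chi(M) = sum_k (-1)^k m_k where m_k = #(index-k critical points).
= (3) + (-7) + (5) + (-1) = 0

0


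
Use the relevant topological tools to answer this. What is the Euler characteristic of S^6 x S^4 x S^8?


chi is multiplicative: chi(X x Y) = chi(X) chi(Y).
Each even-dim sphere has chi = 2. There are 3 factors.
chi = 2^3 = 8

8


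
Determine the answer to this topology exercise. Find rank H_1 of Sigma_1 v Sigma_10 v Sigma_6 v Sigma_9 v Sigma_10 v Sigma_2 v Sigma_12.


For a wedge X v Y: reduced H_k(X v Y) = H_k(X) + H_k(Y).
Each Sigma_g contributes b_1 = 2g.
b_1 = 2 + 20 + 12 + 18 + 20 + 4 + 24 = 100

100


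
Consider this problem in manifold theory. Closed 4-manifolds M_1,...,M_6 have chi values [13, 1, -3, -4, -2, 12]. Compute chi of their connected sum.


For n-manifolds: chi(A#B) = chi(A) + chi(B) - chi(S^4).
chi(S^4) = 1 + (-1)^4 = 2.
chi(#) = (sum chi_i) - (6-1)*chi(S^4) = 17 - 5*2 = 7

7


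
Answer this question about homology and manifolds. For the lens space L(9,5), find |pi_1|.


pi_1(L(p,q)) = Z/pZ for any q coprime to p.
|pi_1(L(9,5))| = 9

9


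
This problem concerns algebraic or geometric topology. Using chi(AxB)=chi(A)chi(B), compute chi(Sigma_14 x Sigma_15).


chi(Sigma_14) = 2 - 2*14 = -26
chi(Sigma_15) = 2 - 2*15 = -28
chi(product) = (-26) * (-28) = 728

728


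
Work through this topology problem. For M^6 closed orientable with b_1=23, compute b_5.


Poincare duality for closed orientable n-manifolds: b_k = b_{n-k}.
Here n = 6, so b_5 = b_1 = 23

23


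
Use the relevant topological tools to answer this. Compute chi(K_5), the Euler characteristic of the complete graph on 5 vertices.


K_5: V = 5, E = C(5,2) = 10.
chi = V - E = 5 - 10 = -5

-5


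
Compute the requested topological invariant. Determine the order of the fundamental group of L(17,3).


pi_1(L(p,q)) = Z/pZ for any q coprime to p.
|pi_1(L(17,3))| = 17

17


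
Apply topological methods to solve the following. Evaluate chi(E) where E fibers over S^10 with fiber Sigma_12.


chi(S^10) = 2 (n even), chi(Sigma_12) = 2 - 2*12 = -22.
chi(E) = 2 * (-22) = -44

-44


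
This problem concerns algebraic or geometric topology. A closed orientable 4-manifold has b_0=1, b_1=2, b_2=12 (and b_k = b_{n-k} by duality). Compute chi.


By Poincare duality b_k = b_{4-k}, so full Betti numbers: b_0=1, b_1=2, b_2=12, b_3=2, b_4=1.
chi = sum (-1)^k b_k = 10

10


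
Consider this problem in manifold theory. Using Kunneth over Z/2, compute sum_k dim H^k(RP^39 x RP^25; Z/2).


dim H^*(RP^n; Z/2) = n+1 (one Z/2 in each degree 0..n).
Total Betti number is multiplicative.
Total = (39+1) * (25+1) = 40 * 26 = 1040

1040


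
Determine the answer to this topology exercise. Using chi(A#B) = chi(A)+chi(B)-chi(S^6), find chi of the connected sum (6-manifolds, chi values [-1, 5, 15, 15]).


For n-manifolds: chi(A#B) = chi(A) + chi(B) - chi(S^6).
chi(S^6) = 1 + (-1)^6 = 2.
chi(#) = (sum chi_i) - (4-1)*chi(S^6) = 34 - 3*2 = 28

28


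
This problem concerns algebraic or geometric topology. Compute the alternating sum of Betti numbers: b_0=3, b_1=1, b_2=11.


chi = sum_k (-1)^k b_k.
= (3) + (-1) + (11)
= 13

13


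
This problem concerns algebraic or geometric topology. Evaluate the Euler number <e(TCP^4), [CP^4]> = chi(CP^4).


For any closed oriented manifold, <e(TM),[M]> = chi(M).
chi(CP^4) = 4+1 = 5

5


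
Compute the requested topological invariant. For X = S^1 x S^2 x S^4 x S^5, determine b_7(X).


Each S^d has Poincare polynomial 1 + t^d.
The product S^1 x S^2 x S^4 x S^5 has Poincare polynomial prod(1+t^d_i).
Expanding: b_0=1, b_1=1, b_2=1, b_3=1, b_4=1, b_5=2, b_6=2, b_7=2, b_8=1, b_9=1, b_10=1, b_11=1, b_12=1.
b_7 = 2

2


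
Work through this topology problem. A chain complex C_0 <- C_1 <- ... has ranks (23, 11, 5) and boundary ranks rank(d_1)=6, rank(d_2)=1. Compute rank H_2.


rank H_k = rank(ker d_k) - rank(im d_{k+1}).
rank(ker d_2) = rank(C_2) - rank(d_2) = 5 - 1 = 4.
rank(im d_{2+1}) = 0.
rank H_2 = 4 - 0 = 4

4


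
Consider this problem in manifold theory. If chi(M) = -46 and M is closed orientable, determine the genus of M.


chi = 2 - 2g for closed orientable surfaces.
-46 = 2 - 2g
2g = 2 - (-46) = 48
g = 24

24


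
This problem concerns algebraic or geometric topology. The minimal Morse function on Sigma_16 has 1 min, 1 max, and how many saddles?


A perfect Morse function has m_k = b_k.
For Sigma_16: b_0=1, b_1=2g=32, b_2=1.
Saddles m_1 = 2g = 32

32


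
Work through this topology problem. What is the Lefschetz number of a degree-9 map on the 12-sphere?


On S^12: L(f) = tr(f_0*) + (-1)^12 tr(f_12*) = 1 + (-1)^12 * deg(f).
L(f) = 1 + (-1)^12 * 9 = 1 + 9 = 10

10


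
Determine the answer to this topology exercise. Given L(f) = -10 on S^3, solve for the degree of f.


L(f) = 1 + (-1)^3 deg(f) on S^3.
-10 = 1 + (-1)^3 * deg(f)
(-1)^3 * deg(f) = -11
deg(f) = 11

11


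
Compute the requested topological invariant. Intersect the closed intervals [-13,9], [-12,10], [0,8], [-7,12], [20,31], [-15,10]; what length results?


Intersection = [max(a_i), min(b_i)] = [20, 8].
Since 20 > 8, the intersection is empty.
Length = 0

0


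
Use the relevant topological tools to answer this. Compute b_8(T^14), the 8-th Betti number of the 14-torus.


By the Kunneth formula, b_k(T^n) = C(n,k).
b_8(T^14) = C(14,8).
C(14,8) = 14!/(8!*6!) = 3003

3003


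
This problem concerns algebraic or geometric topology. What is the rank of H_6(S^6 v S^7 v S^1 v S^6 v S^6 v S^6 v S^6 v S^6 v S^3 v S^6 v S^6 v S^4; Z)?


For a wedge of spheres, H_k (k>0) is free on one generator per sphere of dimension k.
Spheres of dimension 6: count = 8.
b_6 = 8

8


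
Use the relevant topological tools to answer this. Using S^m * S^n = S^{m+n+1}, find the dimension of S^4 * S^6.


Join of spheres: S^m * S^n = S^{m+n+1}.
dim = 4 + 6 + 1 = 11

11


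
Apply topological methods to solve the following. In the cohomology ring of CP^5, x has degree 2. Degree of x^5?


|x| = 2 in H^*(CP^n).
|x^5| = 5 * |x| = 5 * 2 = 10

10


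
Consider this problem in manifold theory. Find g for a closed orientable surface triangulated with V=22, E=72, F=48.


chi = V - E + F = 22 - 72 + 48 = -2
For orientable closed surface: chi = 2 - 2g, so g = (2 - chi)/2.
g = (2 - (-2)) / 2 = 4 / 2 = 2

2


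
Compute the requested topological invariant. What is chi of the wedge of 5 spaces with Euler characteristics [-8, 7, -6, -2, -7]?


chi(A v B) = chi(A) + chi(B) - 1 (one point identified).
For 5 spaces: chi = (sum chi_i) - (5 - 1).
sum = -16; chi = -16 - 4 = -20

-20


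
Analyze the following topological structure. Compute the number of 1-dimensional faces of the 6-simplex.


Delta^6 has 6+1 vertices. A 1-face is a choice of 1+1 vertices.
f_1 = C(6+1, 1+1) = C(7,2) = 21

21


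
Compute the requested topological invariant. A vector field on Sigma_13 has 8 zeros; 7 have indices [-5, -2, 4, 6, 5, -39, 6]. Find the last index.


Poincare-Hopf: sum of indices = chi(M).
chi(Sigma_13) = 2 - 2*13 = -24.
Sum of known indices = -25.
x = chi - (sum known) = -24 - (-25) = 1

1


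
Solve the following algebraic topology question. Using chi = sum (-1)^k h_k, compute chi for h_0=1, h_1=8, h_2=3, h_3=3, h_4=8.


Handles of index k contribute (-1)^k to chi (same as CW cells).
chi = (1) + (-8) + (3) + (-3) + (8) = 1

1


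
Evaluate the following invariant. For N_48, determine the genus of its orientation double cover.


chi(N_48) = 2 - 48 = -46.
Double cover: chi(Sigma_g) = 2 * chi(N_48) = 2*(-46) = -92.
2 - 2g = -92, so g = (2 - (-92))/2 = 94/2 = 47

47


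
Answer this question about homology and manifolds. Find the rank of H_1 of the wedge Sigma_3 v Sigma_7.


For a wedge: H_1(A v B) = H_1(A) + H_1(B).
b_1(Sigma_3) = 6, b_1(Sigma_7) = 14.
b_1 = 6 + 14 = 20

20


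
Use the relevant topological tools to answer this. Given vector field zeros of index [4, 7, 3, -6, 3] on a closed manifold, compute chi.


Poincare-Hopf: chi(M) = sum of indices of zeros.
chi = (4) + (7) + (3) + (-6) + (3) = 11

11


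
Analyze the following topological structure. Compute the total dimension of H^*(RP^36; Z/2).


H^k(RP^36; Z/2) = Z/2 for each 0 <= k <= 36.
Total dimension = 36 + 1 = 37

37


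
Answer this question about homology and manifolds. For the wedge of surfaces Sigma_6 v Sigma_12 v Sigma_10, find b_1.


For a wedge X v Y: reduced H_k(X v Y) = H_k(X) + H_k(Y).
Each Sigma_g contributes b_1 = 2g.
b_1 = 12 + 24 + 20 = 56

56


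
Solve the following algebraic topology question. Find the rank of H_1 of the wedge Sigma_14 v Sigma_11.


For a wedge: H_1(A v B) = H_1(A) + H_1(B).
b_1(Sigma_14) = 28, b_1(Sigma_11) = 22.
b_1 = 28 + 22 = 50

50


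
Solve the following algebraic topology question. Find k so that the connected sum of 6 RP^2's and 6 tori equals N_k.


Since a >= 1, the sum is non-orientable; each T^2 can be replaced by RP^2 # RP^2 (since T^2#RP^2 = 3RP^2).
Total crosscaps k = 6 + 2*6 = 18.
Check via chi: chi = 6*1 + 6*0 - (6+6-1)*2 = -16 = 2 - k = -16. Consistent.

18


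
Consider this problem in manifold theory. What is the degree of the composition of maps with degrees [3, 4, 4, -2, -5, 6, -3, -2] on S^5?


Degree is multiplicative: deg(composition) = product of degrees.
= (3) * (4) * (4) * (-2) * (-5) * (6) * (-3) * (-2) = 17280

17280


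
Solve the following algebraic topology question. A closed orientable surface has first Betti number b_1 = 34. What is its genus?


For a closed orientable surface: b_1 = 2g.
34 = 2g
g = 34 / 2 = 17

17


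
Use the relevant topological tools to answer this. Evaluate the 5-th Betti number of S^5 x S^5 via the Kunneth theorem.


Each S^d has Poincare polynomial 1 + t^d.
The product S^5 x S^5 has Poincare polynomial prod(1+t^d_i).
Expanding: b_0=1, b_5=2, b_10=1.
b_5 = 2

2


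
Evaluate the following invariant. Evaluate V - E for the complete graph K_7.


K_7: V = 7, E = C(7,2) = 21.
chi = V - E = 7 - 21 = -14

-14


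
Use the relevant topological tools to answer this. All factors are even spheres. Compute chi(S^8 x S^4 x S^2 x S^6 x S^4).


chi is multiplicative: chi(X x Y) = chi(X) chi(Y).
Each even-dim sphere has chi = 2. There are 5 factors.
chi = 2^5 = 32

32


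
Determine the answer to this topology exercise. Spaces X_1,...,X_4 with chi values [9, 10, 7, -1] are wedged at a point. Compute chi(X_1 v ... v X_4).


chi(A v B) = chi(A) + chi(B) - 1 (one point identified).
For 4 spaces: chi = (sum chi_i) - (4 - 1).
sum = 25; chi = 25 - 3 = 22

22


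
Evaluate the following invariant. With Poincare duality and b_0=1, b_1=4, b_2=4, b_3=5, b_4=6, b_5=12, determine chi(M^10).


By Poincare duality b_k = b_{10-k}, so full Betti numbers: b_0=1, b_1=4, b_2=4, b_3=5, b_4=6, b_5=12, b_6=6, b_7=5, b_8=4, b_9=4, b_10=1.
chi = sum (-1)^k b_k = -8

-8


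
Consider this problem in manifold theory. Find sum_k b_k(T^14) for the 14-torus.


b_k(T^14) = C(14,k), so the sum over k is sum_k C(14,k) = 2^14.
Total = 2^14 = 16384

16384


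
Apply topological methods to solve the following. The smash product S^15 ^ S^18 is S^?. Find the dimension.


S^m ^ S^n = S^{m+n}.
k = 15 + 18 = 33

33


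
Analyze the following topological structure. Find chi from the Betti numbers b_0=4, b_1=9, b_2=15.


chi = sum_k (-1)^k b_k.
= (4) + (-9) + (15)
= 10

10


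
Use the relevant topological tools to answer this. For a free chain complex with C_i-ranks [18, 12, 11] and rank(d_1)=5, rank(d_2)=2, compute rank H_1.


rank H_k = rank(ker d_k) - rank(im d_{k+1}).
rank(ker d_1) = rank(C_1) - rank(d_1) = 12 - 5 = 7.
rank(im d_{1+1}) = 2.
rank H_1 = 7 - 2 = 5

5


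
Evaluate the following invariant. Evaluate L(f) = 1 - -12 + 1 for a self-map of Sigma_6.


L(f) = tr(f_0*) - tr(f_1*) + tr(f_2*).
= 1 - (-12) + (1)
= 14

14


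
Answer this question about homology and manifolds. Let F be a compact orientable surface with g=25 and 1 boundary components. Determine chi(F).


For a compact orientable surface with genus g and b boundary components: chi = 2 - 2g - b.
chi = 2 - 2*25 - 1 = 2 - 50 - 1 = -49

-49


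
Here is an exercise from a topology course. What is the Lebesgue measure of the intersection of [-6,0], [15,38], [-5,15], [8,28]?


Intersection = [max(a_i), min(b_i)] = [15, 0].
Since 15 > 0, the intersection is empty.
Length = 0

0


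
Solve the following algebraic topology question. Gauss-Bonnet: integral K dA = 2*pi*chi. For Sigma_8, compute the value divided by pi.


Gauss-Bonnet: integral K dA = 2*pi*chi(M).
chi(Sigma_8) = 2 - 2*8 = -14.
(integral K dA)/pi = 2*chi = 2*(-14) = -28

-28


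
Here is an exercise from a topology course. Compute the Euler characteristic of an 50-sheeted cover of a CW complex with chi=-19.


For a finite covering: chi(E) = (number of sheets) * chi(B).
chi(E) = 50 * (-19) = -950

-950


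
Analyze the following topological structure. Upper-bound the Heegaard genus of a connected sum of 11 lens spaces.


Heegaard genus satisfies g(A#B) <= g(A) + g(B).
Each lens space has g = 1.
Upper bound: 11 * 1 = 11

11


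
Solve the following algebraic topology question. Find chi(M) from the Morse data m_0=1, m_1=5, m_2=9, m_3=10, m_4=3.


Morse theory: chi(M) = sum_k (-1)^k m_k where m_k = #(index-k critical points).
= (1) + (-5) + (9) + (-10) + (3) = -2

-2


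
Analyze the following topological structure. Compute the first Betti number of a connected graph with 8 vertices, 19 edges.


For a connected graph: rank(pi_1) = b_1 = E - V + 1 = 1 - chi.
chi = V - E = 8 - 19 = -11.
rank = 1 - (-11) = 19 - 8 + 1 = 12

12


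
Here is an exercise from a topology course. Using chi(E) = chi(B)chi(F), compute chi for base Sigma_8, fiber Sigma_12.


For a fiber bundle F -> E -> B (with CW structure): chi(E) = chi(B) * chi(F).
chi(Sigma_8) = -14, chi(Sigma_12) = -22.
chi(E) = (-14) * (-22) = 308

308


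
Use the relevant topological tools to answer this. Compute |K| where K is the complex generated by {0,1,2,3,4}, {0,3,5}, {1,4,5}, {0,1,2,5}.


Each maximal simplex on m vertices has 2^m - 1 nonempty faces.
Take the union (dedupe shared faces).
Total distinct faces = 43

43


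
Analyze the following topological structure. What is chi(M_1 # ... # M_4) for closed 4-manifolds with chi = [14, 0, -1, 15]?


For n-manifolds: chi(A#B) = chi(A) + chi(B) - chi(S^4).
chi(S^4) = 1 + (-1)^4 = 2.
chi(#) = (sum chi_i) - (4-1)*chi(S^4) = 28 - 3*2 = 22

22


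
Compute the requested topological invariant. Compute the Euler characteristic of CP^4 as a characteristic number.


For any closed oriented manifold, <e(TM),[M]> = chi(M).
chi(CP^4) = 4+1 = 5

5


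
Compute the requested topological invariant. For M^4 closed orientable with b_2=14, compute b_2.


Poincare duality for closed orientable n-manifolds: b_k = b_{n-k}.
Here n = 4, so b_2 = b_2 = 14

14


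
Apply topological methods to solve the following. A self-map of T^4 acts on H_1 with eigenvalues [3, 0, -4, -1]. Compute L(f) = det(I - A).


For a torus self-map: L(f) = det(I - A) where A acts on H_1.
L(f) = (1-3) * (1-0) * (1--4) * (1--1) = -2 * 1 * 5 * 2 = -20

-20


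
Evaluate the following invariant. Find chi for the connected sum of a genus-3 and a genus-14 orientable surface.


chi(Sigma_3) = 2 - 2*3 = -4
chi(Sigma_14) = 2 - 2*14 = -26
For surfaces: chi(A#B) = chi(A) + chi(B) - 2.
chi = -4 + -26 - 2 = -32

-32


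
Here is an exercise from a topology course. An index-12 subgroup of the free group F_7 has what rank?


Nielsen-Schreier: an index-n subgroup of F_r is free of rank 1 + n(r-1).
Equivalently: chi(cover) = n*chi(base); chi(vee_r S^1) = 1 - 7 = -6.
chi(E) = 12*(-6) = -72; rank = 1 - chi(E) = 1 - (-72) = 73.
rank = 1 + 12*(7-1) = 1 + 72 = 73

73


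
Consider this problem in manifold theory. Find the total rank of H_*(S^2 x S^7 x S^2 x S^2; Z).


Total Betti number is multiplicative under products.
Each S^d (d>=1) has total Betti number 2.
There are 4 sphere factors.
Total = 2^4 = 16

16


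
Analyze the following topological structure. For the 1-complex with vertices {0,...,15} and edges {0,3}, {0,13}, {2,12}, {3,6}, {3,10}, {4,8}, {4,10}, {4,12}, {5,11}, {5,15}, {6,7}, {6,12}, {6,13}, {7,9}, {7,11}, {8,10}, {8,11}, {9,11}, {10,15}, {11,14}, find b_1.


b_1 = E - V + (number of components).
E = 20, V = 16, components = 2.
b_1 = 20 - 16 + 2 = 6

6


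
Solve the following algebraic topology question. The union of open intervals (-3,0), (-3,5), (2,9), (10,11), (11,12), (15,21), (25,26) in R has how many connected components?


Sort and merge overlapping open intervals.
Merged: (-3,9), (10,11), (11,12), (15,21), (25,26).
Number of components = 5

5


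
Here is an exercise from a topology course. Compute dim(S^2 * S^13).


Join of spheres: S^m * S^n = S^{m+n+1}.
dim = 2 + 13 + 1 = 16

16


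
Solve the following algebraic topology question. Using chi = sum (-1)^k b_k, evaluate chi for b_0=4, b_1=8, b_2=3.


chi = sum_k (-1)^k b_k.
= (4) + (-8) + (3)
= -1

-1


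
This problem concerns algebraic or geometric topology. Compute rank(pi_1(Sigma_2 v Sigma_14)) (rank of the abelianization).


For a wedge: H_1(A v B) = H_1(A) + H_1(B).
b_1(Sigma_2) = 4, b_1(Sigma_14) = 28.
b_1 = 4 + 28 = 32

32


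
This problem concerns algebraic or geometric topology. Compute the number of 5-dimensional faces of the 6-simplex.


Delta^6 has 6+1 vertices. A 5-face is a choice of 5+1 vertices.
f_5 = C(6+1, 5+1) = C(7,6) = 7

7


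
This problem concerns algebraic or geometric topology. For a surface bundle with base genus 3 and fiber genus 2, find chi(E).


For a fiber bundle F -> E -> B (with CW structure): chi(E) = chi(B) * chi(F).
chi(Sigma_3) = -4, chi(Sigma_2) = -2.
chi(E) = (-4) * (-2) = 8

8


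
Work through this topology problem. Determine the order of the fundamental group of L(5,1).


pi_1(L(p,q)) = Z/pZ for any q coprime to p.
|pi_1(L(5,1))| = 5

5


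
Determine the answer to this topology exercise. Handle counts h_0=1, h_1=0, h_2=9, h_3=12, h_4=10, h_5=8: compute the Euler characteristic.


Handles of index k contribute (-1)^k to chi (same as CW cells).
chi = (1) + (0) + (9) + (-12) + (10) + (-8) = 0

0


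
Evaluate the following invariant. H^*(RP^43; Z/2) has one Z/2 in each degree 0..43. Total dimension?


H^k(RP^43; Z/2) = Z/2 for each 0 <= k <= 43.
Total dimension = 43 + 1 = 44

44


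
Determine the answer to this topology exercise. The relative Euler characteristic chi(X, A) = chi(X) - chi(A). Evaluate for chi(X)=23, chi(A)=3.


Relative Euler characteristic: chi(X, A) = chi(X) - chi(A).
= 23 - (3) = 20

20


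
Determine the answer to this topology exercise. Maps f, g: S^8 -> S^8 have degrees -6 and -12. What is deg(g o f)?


Degree is multiplicative under composition: deg(g o f) = deg(g) * deg(f).
= -12 * -6 = 72

72


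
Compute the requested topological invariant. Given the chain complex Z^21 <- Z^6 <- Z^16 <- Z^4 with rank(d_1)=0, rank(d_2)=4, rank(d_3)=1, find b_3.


rank H_k = rank(ker d_k) - rank(im d_{k+1}).
rank(ker d_3) = rank(C_3) - rank(d_3) = 4 - 1 = 3.
rank(im d_{3+1}) = 0.
rank H_3 = 3 - 0 = 3

3


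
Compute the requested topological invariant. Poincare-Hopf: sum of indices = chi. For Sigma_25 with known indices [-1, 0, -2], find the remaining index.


Poincare-Hopf: sum of indices = chi(M).
chi(Sigma_25) = 2 - 2*25 = -48.
Sum of known indices = -3.
x = chi - (sum known) = -48 - (-3) = -45

-45


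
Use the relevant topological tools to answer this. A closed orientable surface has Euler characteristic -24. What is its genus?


chi = 2 - 2g for closed orientable surfaces.
-24 = 2 - 2g
2g = 2 - (-24) = 26
g = 13

13


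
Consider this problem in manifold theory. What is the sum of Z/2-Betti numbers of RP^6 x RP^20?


dim H^*(RP^n; Z/2) = n+1 (one Z/2 in each degree 0..n).
Total Betti number is multiplicative.
Total = (6+1) * (20+1) = 7 * 21 = 147

147


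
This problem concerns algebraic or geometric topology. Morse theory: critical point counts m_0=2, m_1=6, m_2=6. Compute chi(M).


Morse theory: chi(M) = sum_k (-1)^k m_k where m_k = #(index-k critical points).
= (2) + (-6) + (6) = 2

2


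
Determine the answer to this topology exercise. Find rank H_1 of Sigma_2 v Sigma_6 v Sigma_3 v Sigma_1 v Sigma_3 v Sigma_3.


For a wedge X v Y: reduced H_k(X v Y) = H_k(X) + H_k(Y).
Each Sigma_g contributes b_1 = 2g.
b_1 = 4 + 12 + 6 + 2 + 6 + 6 = 36

36


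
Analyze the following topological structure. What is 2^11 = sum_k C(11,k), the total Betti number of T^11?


b_k(T^11) = C(11,k), so the sum over k is sum_k C(11,k) = 2^11.
Total = 2^11 = 2048

2048


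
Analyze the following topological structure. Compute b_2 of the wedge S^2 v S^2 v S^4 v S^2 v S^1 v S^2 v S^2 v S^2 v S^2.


For a wedge of spheres, H_k (k>0) is free on one generator per sphere of dimension k.
Spheres of dimension 2: count = 7.
b_2 = 7

7


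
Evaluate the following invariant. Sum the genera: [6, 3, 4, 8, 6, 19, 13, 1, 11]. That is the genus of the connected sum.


Genus is additive under connected sum of orientable surfaces.
g = 6 + 3 + 4 + 8 + 6 + 19 + 13 + 1 + 11 = 71

71


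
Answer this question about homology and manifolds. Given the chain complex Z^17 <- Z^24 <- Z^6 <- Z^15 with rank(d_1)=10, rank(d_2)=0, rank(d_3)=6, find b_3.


rank H_k = rank(ker d_k) - rank(im d_{k+1}).
rank(ker d_3) = rank(C_3) - rank(d_3) = 15 - 6 = 9.
rank(im d_{3+1}) = 0.
rank H_3 = 9 - 0 = 9

9


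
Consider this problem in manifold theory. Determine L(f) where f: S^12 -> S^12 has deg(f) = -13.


On S^12: L(f) = tr(f_0*) + (-1)^12 tr(f_12*) = 1 + (-1)^12 * deg(f).
L(f) = 1 + (-1)^12 * -13 = 1 + -13 = -12

-12


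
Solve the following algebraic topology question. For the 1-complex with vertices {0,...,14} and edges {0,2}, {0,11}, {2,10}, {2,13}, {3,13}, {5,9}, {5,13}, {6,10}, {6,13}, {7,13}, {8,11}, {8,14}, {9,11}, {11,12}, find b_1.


b_1 = E - V + (number of components).
E = 14, V = 15, components = 3.
b_1 = 14 - 15 + 3 = 2

2


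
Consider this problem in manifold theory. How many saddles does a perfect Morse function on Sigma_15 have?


A perfect Morse function has m_k = b_k.
For Sigma_15: b_0=1, b_1=2g=30, b_2=1.
Saddles m_1 = 2g = 30

30


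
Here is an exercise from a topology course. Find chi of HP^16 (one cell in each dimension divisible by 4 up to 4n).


HP^16 has one cell in each dimension 0, 4, ..., 4*16 (16+1 cells, all even-dim).
chi = 16 + 1 = 17

17
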